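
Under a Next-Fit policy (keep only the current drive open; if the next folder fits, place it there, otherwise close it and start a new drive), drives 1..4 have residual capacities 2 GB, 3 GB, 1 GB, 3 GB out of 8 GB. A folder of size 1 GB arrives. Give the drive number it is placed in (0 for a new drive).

4

Next-Fit only looks at drive 4, which has 3 GB free.
1 GB fits there.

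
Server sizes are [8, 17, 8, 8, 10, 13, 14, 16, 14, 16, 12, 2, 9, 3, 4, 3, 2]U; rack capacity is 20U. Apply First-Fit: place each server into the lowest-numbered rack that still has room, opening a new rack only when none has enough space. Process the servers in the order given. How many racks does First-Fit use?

10

rack 1: place 8U, 12U left
rack 2: place 17U, 3U left
rack 1: place 8U, 4U left
rack 3: place 8U, 12U left
rack 3: place 10U, 2U left
rack 4: place 13U, 7U left
rack 5: place 14U, 6U left
rack 6: place 16U, 4U left
rack 7: place 14U, 6U left
rack 8: place 16U, 4U left
rack 9: place 12U, 8U left
rack 1: place 2U, 2U left
rack 10: place 9U, 11U left
rack 2: place 3U, 0U left
rack 4: place 4U, 3U left
rack 4: place 3U, 0U left
rack 1: place 2U, 0U left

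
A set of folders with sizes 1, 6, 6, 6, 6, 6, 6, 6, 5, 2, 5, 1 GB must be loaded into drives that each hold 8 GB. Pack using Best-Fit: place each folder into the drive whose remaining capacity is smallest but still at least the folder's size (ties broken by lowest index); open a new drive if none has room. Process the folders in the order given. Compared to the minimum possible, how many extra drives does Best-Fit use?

Best-Fit: [1,6,1] [6,2] [6] [6] [6] [6] [6] [5] [5] → 9 drives.
9 folders exceed 4 GB (half the capacity), and no two of those can share a drive, so at least 9 drives are needed.
So 9 is already optimal.

0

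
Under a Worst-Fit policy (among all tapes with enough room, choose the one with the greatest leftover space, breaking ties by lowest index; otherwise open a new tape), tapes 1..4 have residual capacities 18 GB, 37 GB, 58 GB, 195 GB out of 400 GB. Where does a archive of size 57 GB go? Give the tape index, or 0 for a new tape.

4

Tapes with room: tape 3 (58 GB), tape 4 (195 GB).
Most room is tape 4 with 195 GB free.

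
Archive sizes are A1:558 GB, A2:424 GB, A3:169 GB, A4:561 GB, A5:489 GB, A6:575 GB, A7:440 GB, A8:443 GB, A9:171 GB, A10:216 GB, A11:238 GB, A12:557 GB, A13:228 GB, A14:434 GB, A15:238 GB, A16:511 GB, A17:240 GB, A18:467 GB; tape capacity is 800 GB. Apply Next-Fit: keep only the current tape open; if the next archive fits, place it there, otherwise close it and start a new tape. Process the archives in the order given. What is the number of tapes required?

12

tape 1: place A1 (558 GB), 242 GB left
tape 2: place A2 (424 GB), 376 GB left
tape 2: place A3 (169 GB), 207 GB left
tape 3: place A4 (561 GB), 239 GB left
tape 4: place A5 (489 GB), 311 GB left
tape 5: place A6 (575 GB), 225 GB left
tape 6: place A7 (440 GB), 360 GB left
tape 7: place A8 (443 GB), 357 GB left
tape 7: place A9 (171 GB), 186 GB left
tape 8: place A10 (216 GB), 584 GB left
tape 8: place A11 (238 GB), 346 GB left
tape 9: place A12 (557 GB), 243 GB left
tape 9: place A13 (228 GB), 15 GB left
tape 10: place A14 (434 GB), 366 GB left
tape 10: place A15 (238 GB), 128 GB left
tape 11: place A16 (511 GB), 289 GB left
tape 11: place A17 (240 GB), 49 GB left
tape 12: place A18 (467 GB), 333 GB left
Final tapes: [558] [424,169] [561] [489] [575] [440] [443,171] [216,238] [557,228] [434,238] [511,240] [467].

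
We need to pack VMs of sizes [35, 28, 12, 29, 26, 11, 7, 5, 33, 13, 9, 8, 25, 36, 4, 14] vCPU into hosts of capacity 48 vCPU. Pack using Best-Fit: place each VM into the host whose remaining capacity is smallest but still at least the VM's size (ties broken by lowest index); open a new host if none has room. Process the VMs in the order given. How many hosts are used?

7

host 1: place 35 vCPU, 13 vCPU left
host 2: place 28 vCPU, 20 vCPU left
host 1: place 12 vCPU, 1 vCPU left
host 3: place 29 vCPU, 19 vCPU left
host 4: place 26 vCPU, 22 vCPU left
host 3: place 11 vCPU, 8 vCPU left
host 3: place 7 vCPU, 1 vCPU left
host 2: place 5 vCPU, 15 vCPU left
host 5: place 33 vCPU, 15 vCPU left
host 2: place 13 vCPU, 2 vCPU left
host 5: place 9 vCPU, 6 vCPU left
host 4: place 8 vCPU, 14 vCPU left
host 6: place 25 vCPU, 23 vCPU left
host 7: place 36 vCPU, 12 vCPU left
host 5: place 4 vCPU, 2 vCPU left
host 4: place 14 vCPU, 0 vCPU left
Final hosts: [35,12] [28,5,13] [29,11,7] [26,8,14] [33,9,4] [25] [36].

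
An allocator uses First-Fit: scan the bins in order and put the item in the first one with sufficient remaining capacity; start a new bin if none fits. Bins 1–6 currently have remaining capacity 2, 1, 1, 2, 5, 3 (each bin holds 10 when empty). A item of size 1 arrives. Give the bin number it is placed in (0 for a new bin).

1

Bins with room: bin 1 (2), bin 2 (1), bin 3 (1), bin 4 (2), bin 5 (5), bin 6 (3).
The first with room is bin 1.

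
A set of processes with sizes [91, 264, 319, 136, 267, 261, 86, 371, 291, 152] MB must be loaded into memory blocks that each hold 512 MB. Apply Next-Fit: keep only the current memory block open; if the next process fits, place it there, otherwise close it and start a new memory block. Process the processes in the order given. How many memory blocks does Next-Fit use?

Put 91 MB in memory block 1; 421 MB remain.
Put 264 MB in memory block 1; 157 MB remain.
Put 319 MB in memory block 2; 193 MB remain.
Put 136 MB in memory block 2; 57 MB remain.
Put 267 MB in memory block 3; 245 MB remain.
Put 261 MB in memory block 4; 251 MB remain.
Put 86 MB in memory block 4; 165 MB remain.
Put 371 MB in memory block 5; 141 MB remain.
Put 291 MB in memory block 6; 221 MB remain.
Put 152 MB in memory block 6; 69 MB remain.

6 memory blocks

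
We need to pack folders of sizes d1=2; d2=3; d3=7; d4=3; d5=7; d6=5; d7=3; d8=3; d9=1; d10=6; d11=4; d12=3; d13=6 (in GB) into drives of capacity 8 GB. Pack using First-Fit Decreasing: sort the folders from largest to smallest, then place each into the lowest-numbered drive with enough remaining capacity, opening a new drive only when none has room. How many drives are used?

Sorted descending: 7, 7, 6, 6, 5, 4, 3, 3, 3, 3, 3, 2, 1.
drive 1: place 7 GB, 1 GB left
drive 2: place 7 GB, 1 GB left
drive 3: place 6 GB, 2 GB left
drive 4: place 6 GB, 2 GB left
drive 5: place 5 GB, 3 GB left
drive 6: place 4 GB, 4 GB left
drive 5: place 3 GB, 0 GB left
drive 6: place 3 GB, 1 GB left
drive 7: place 3 GB, 5 GB left
drive 7: place 3 GB, 2 GB left
drive 8: place 3 GB, 5 GB left
drive 3: place 2 GB, 0 GB left
drive 1: place 1 GB, 0 GB left
Final drives: [7,1] [7] [6,2] [6] [5,3] [4,3] [3,3] [3].

8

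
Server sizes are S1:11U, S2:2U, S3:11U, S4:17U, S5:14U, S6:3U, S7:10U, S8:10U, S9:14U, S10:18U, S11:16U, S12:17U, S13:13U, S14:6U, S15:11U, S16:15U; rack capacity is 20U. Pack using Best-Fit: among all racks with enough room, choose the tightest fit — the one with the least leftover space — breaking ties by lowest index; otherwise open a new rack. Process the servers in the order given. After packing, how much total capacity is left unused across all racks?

Put S1 (11U) in rack 1; 9U remain.
Put S2 (2U) in rack 1; 7U remain.
Put S3 (11U) in rack 2; 9U remain.
Put S4 (17U) in rack 3; 3U remain.
Put S5 (14U) in rack 4; 6U remain.
Put S6 (3U) in rack 3; 0U remain.
Put S7 (10U) in rack 5; 10U remain.
Put S8 (10U) in rack 5; 0U remain.
Put S9 (14U) in rack 6; 6U remain.
Put S10 (18U) in rack 7; 2U remain.
Put S11 (16U) in rack 8; 4U remain.
Put S12 (17U) in rack 9; 3U remain.
Put S13 (13U) in rack 10; 7U remain.
Put S14 (6U) in rack 4; 0U remain.
Put S15 (11U) in rack 11; 9U remain.
Put S16 (15U) in rack 12; 5U remain.
12 racks × 20U = 240U; used 188U; unused 52U.

52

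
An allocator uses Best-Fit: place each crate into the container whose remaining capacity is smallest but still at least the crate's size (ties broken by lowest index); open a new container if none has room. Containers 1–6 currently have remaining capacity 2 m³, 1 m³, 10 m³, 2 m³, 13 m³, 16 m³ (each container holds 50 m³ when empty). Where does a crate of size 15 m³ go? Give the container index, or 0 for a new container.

Containers with room: container 6 (16 m³).
Tightest fit is container 6 with 16 m³ free.

6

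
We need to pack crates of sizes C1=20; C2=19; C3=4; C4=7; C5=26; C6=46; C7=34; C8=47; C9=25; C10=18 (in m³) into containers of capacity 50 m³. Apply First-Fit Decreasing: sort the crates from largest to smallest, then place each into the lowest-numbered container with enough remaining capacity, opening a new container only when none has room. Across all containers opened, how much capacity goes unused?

Sorted descending: 47, 46, 34, 26, 25, 20, 19, 18, 7, 4.
Put 47 m³ in container 1; 3 m³ remain.
Put 46 m³ in container 2; 4 m³ remain.
Put 34 m³ in container 3; 16 m³ remain.
Put 26 m³ in container 4; 24 m³ remain.
Put 25 m³ in container 5; 25 m³ remain.
Put 20 m³ in container 4; 4 m³ remain.
Put 19 m³ in container 5; 6 m³ remain.
Put 18 m³ in container 6; 32 m³ remain.
Put 7 m³ in container 3; 9 m³ remain.
Put 4 m³ in container 2; 0 m³ remain.
6 containers × 50 m³ = 300 m³; used 246 m³; unused 54 m³.

54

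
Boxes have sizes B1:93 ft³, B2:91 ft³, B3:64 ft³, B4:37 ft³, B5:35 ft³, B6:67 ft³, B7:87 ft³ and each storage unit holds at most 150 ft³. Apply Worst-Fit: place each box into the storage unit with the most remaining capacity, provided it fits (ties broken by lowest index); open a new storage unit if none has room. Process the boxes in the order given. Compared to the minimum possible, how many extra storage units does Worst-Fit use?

1

Worst-Fit: [93] [91,35] [64,37] [67] [87] → 5 storage units.
Total size 474 ft³; any packing needs at least ⌈474/150⌉ = 4 storage units.
An optimal packing achieves that bound: [93,37] [91,35] [87] [67,64] → 4 storage units.
Excess: 5 − 4 = 1.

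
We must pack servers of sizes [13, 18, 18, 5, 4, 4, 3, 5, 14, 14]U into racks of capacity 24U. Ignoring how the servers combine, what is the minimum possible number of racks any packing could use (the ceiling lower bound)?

5 racks

Total size = 13 + 18 + 18 + 5 + 4 + 4 + 3 + 5 + 14 + 14 = 98U.
⌈98 / 24⌉ = 5.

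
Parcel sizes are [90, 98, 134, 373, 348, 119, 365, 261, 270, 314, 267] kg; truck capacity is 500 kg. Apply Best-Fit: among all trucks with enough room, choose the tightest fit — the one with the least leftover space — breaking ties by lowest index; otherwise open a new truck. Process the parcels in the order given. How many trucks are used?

8

90 kg → truck 1 (remaining 410 kg)
98 kg → truck 1 (remaining 312 kg)
134 kg → truck 1 (remaining 178 kg)
373 kg → truck 2 (remaining 127 kg)
348 kg → truck 3 (remaining 152 kg)
119 kg → truck 2 (remaining 8 kg)
365 kg → truck 4 (remaining 135 kg)
261 kg → truck 5 (remaining 239 kg)
270 kg → truck 6 (remaining 230 kg)
314 kg → truck 7 (remaining 186 kg)
267 kg → truck 8 (remaining 233 kg)
Final trucks: [90,98,134] [373,119] [348] [365] [261] [270] [314] [267].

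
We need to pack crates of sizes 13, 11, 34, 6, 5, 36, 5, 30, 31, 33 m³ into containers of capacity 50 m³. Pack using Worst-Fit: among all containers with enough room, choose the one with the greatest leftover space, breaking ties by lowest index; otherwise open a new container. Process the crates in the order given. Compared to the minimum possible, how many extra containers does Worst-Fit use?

Worst-Fit: [13,11,6,5] [34,5] [36] [30] [31] [33] → 6 containers.
Total size 204 m³; any packing needs at least ⌈204/50⌉ = 5 containers.
An optimal packing achieves that bound: [36,13] [34,11,5] [33,6,5] [31] [30] → 5 containers.
Excess: 6 − 5 = 1.

1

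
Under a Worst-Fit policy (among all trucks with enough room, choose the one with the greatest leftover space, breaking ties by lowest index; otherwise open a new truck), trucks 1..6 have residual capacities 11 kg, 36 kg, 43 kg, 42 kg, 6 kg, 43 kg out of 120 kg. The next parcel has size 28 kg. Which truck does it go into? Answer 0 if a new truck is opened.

3

Trucks with room: truck 2 (36 kg), truck 3 (43 kg), truck 4 (42 kg), truck 6 (43 kg).
Most room is truck 3 with 43 kg free.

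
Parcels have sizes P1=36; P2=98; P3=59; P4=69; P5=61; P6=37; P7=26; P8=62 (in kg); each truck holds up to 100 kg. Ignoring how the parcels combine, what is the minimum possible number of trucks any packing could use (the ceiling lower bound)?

5 trucks

Total size = 36 + 98 + 59 + 69 + 61 + 37 + 26 + 62 = 448 kg.
⌈448 / 100⌉ = 5.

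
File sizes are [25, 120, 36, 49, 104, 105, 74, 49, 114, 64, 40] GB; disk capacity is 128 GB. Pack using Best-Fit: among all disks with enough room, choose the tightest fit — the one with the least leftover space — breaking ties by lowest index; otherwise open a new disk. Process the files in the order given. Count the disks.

disk 1: place 25 GB, 103 GB left
disk 2: place 120 GB, 8 GB left
disk 1: place 36 GB, 67 GB left
disk 1: place 49 GB, 18 GB left
disk 3: place 104 GB, 24 GB left
disk 4: place 105 GB, 23 GB left
disk 5: place 74 GB, 54 GB left
disk 5: place 49 GB, 5 GB left
disk 6: place 114 GB, 14 GB left
disk 7: place 64 GB, 64 GB left
disk 7: place 40 GB, 24 GB left

7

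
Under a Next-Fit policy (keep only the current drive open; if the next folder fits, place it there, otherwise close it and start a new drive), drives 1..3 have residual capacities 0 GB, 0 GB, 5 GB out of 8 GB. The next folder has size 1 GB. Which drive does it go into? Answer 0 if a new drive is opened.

Next-Fit only looks at drive 3, which has 5 GB free.
1 GB fits there.

3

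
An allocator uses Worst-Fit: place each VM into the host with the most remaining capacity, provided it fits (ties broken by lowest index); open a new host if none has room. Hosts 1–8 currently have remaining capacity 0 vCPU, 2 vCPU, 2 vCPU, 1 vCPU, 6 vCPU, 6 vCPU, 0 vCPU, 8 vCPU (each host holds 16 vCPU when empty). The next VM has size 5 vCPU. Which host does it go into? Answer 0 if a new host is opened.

8

Hosts with room: host 5 (6 vCPU), host 6 (6 vCPU), host 8 (8 vCPU).
Most room is host 8 with 8 vCPU free.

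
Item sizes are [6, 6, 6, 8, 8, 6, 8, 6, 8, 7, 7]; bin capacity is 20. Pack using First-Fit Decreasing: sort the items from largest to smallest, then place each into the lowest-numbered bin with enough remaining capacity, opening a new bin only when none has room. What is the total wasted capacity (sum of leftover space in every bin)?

Sorted descending: 8, 8, 8, 8, 7, 7, 6, 6, 6, 6, 6.
8 → bin 1 (remaining 12)
8 → bin 1 (remaining 4)
8 → bin 2 (remaining 12)
8 → bin 2 (remaining 4)
7 → bin 3 (remaining 13)
7 → bin 3 (remaining 6)
6 → bin 3 (remaining 0)
6 → bin 4 (remaining 14)
6 → bin 4 (remaining 8)
6 → bin 4 (remaining 2)
6 → bin 5 (remaining 14)
5 bins × 20 = 100; used 76; unused 24.

24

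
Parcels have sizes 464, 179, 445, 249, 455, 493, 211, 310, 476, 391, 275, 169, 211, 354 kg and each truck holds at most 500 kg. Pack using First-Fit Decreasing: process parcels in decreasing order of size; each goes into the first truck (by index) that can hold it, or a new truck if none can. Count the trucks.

Sorted descending: 493, 476, 464, 455, 445, 391, 354, 310, 275, 249, 211, 211, 179, 169.
Put 493 kg in truck 1; 7 kg remain.
Put 476 kg in truck 2; 24 kg remain.
Put 464 kg in truck 3; 36 kg remain.
Put 455 kg in truck 4; 45 kg remain.
Put 445 kg in truck 5; 55 kg remain.
Put 391 kg in truck 6; 109 kg remain.
Put 354 kg in truck 7; 146 kg remain.
Put 310 kg in truck 8; 190 kg remain.
Put 275 kg in truck 9; 225 kg remain.
Put 249 kg in truck 10; 251 kg remain.
Put 211 kg in truck 9; 14 kg remain.
Put 211 kg in truck 10; 40 kg remain.
Put 179 kg in truck 8; 11 kg remain.
Put 169 kg in truck 11; 331 kg remain.
Final trucks: [493] [476] [464] [455] [445] [391] [354] [310,179] [275,211] [249,211] [169].

11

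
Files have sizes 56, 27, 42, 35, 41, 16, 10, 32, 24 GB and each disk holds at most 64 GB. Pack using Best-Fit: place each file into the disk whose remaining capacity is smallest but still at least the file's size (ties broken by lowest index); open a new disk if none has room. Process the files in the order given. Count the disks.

Put 56 GB in disk 1; 8 GB remain.
Put 27 GB in disk 2; 37 GB remain.
Put 42 GB in disk 3; 22 GB remain.
Put 35 GB in disk 2; 2 GB remain.
Put 41 GB in disk 4; 23 GB remain.
Put 16 GB in disk 3; 6 GB remain.
Put 10 GB in disk 4; 13 GB remain.
Put 32 GB in disk 5; 32 GB remain.
Put 24 GB in disk 5; 8 GB remain.

5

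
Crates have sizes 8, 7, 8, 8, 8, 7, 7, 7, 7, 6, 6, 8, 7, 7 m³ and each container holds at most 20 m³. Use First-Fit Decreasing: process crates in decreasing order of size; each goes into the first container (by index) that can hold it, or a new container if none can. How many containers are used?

Sorted descending: 8, 8, 8, 8, 8, 7, 7, 7, 7, 7, 7, 7, 6, 6.
8 m³ → container 1 (remaining 12 m³)
8 m³ → container 1 (remaining 4 m³)
8 m³ → container 2 (remaining 12 m³)
8 m³ → container 2 (remaining 4 m³)
8 m³ → container 3 (remaining 12 m³)
7 m³ → container 3 (remaining 5 m³)
7 m³ → container 4 (remaining 13 m³)
7 m³ → container 4 (remaining 6 m³)
7 m³ → container 5 (remaining 13 m³)
7 m³ → container 5 (remaining 6 m³)
7 m³ → container 6 (remaining 13 m³)
7 m³ → container 6 (remaining 6 m³)
6 m³ → container 4 (remaining 0 m³)
6 m³ → container 5 (remaining 0 m³)
Final containers: [8,8] [8,8] [8,7] [7,7,6] [7,7,6] [7,7].

6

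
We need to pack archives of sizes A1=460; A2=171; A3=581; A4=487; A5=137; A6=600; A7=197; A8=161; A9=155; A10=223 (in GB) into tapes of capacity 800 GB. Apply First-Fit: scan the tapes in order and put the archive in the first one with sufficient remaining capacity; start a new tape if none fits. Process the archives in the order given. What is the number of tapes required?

Put A1 (460 GB) in tape 1; 340 GB remain.
Put A2 (171 GB) in tape 1; 169 GB remain.
Put A3 (581 GB) in tape 2; 219 GB remain.
Put A4 (487 GB) in tape 3; 313 GB remain.
Put A5 (137 GB) in tape 1; 32 GB remain.
Put A6 (600 GB) in tape 4; 200 GB remain.
Put A7 (197 GB) in tape 2; 22 GB remain.
Put A8 (161 GB) in tape 3; 152 GB remain.
Put A9 (155 GB) in tape 4; 45 GB remain.
Put A10 (223 GB) in tape 5; 577 GB remain.

5 tapes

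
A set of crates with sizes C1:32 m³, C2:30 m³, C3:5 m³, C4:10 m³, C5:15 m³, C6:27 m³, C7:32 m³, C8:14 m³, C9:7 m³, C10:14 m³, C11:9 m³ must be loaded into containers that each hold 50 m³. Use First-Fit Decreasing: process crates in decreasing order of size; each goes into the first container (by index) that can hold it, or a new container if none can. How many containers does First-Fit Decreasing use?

5 containers

Sorted descending: 32, 32, 30, 27, 15, 14, 14, 10, 9, 7, 5.
Put 32 m³ in container 1; 18 m³ remain.
Put 32 m³ in container 2; 18 m³ remain.
Put 30 m³ in container 3; 20 m³ remain.
Put 27 m³ in container 4; 23 m³ remain.
Put 15 m³ in container 1; 3 m³ remain.
Put 14 m³ in container 2; 4 m³ remain.
Put 14 m³ in container 3; 6 m³ remain.
Put 10 m³ in container 4; 13 m³ remain.
Put 9 m³ in container 4; 4 m³ remain.
Put 7 m³ in container 5; 43 m³ remain.
Put 5 m³ in container 3; 1 m³ remain.
Final containers: [32,15] [32,14] [30,14,5] [27,10,9] [7].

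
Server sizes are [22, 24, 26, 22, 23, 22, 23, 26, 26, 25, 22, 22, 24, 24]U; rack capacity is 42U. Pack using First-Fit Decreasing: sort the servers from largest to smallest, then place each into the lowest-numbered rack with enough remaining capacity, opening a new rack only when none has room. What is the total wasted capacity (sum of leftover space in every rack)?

Sorted descending: 26, 26, 26, 25, 24, 24, 24, 23, 23, 22, 22, 22, 22, 22.
rack 1: place 26U, 16U left
rack 2: place 26U, 16U left
rack 3: place 26U, 16U left
rack 4: place 25U, 17U left
rack 5: place 24U, 18U left
rack 6: place 24U, 18U left
rack 7: place 24U, 18U left
rack 8: place 23U, 19U left
rack 9: place 23U, 19U left
rack 10: place 22U, 20U left
rack 11: place 22U, 20U left
rack 12: place 22U, 20U left
rack 13: place 22U, 20U left
rack 14: place 22U, 20U left
14 racks × 42U = 588U; used 331U; unused 257U.

257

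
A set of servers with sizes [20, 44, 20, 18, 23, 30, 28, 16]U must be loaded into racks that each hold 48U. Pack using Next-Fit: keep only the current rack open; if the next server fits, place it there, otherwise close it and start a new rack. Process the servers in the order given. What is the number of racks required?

rack 1: place 20U, 28U left
rack 2: place 44U, 4U left
rack 3: place 20U, 28U left
rack 3: place 18U, 10U left
rack 4: place 23U, 25U left
rack 5: place 30U, 18U left
rack 6: place 28U, 20U left
rack 6: place 16U, 4U left

6 racks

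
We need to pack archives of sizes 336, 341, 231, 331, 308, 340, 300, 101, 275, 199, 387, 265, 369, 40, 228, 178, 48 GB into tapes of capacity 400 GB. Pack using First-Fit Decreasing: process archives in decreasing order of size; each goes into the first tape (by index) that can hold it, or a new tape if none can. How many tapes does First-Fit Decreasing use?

Sorted descending: 387, 369, 341, 340, 336, 331, 308, 300, 275, 265, 231, 228, 199, 178, 101, 48, 40.
tape 1: place 387 GB, 13 GB left
tape 2: place 369 GB, 31 GB left
tape 3: place 341 GB, 59 GB left
tape 4: place 340 GB, 60 GB left
tape 5: place 336 GB, 64 GB left
tape 6: place 331 GB, 69 GB left
tape 7: place 308 GB, 92 GB left
tape 8: place 300 GB, 100 GB left
tape 9: place 275 GB, 125 GB left
tape 10: place 265 GB, 135 GB left
tape 11: place 231 GB, 169 GB left
tape 12: place 228 GB, 172 GB left
tape 13: place 199 GB, 201 GB left
tape 13: place 178 GB, 23 GB left
tape 9: place 101 GB, 24 GB left
tape 3: place 48 GB, 11 GB left
tape 4: place 40 GB, 20 GB left

13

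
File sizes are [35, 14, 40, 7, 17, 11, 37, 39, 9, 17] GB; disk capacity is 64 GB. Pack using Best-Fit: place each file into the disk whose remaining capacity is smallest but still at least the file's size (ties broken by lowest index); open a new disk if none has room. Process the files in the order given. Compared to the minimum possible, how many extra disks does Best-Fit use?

0

Best-Fit: [35,14,7] [40,17] [11,37,9] [39,17] → 4 disks.
Total size 226 GB; any packing needs at least ⌈226/64⌉ = 4 disks.
So 4 is already optimal.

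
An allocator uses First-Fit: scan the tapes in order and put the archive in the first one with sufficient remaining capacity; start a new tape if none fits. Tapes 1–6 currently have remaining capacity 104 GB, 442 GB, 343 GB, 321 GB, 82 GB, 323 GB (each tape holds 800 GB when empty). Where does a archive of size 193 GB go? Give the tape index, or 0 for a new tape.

Tapes with room: tape 2 (442 GB), tape 3 (343 GB), tape 4 (321 GB), tape 6 (323 GB).
The first with room is tape 2.

2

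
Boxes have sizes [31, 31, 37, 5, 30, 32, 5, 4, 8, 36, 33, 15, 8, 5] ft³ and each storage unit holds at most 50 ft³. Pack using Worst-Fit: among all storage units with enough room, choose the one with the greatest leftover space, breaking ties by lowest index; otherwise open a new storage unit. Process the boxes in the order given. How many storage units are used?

storage unit 1: place 31 ft³, 19 ft³ left
storage unit 2: place 31 ft³, 19 ft³ left
storage unit 3: place 37 ft³, 13 ft³ left
storage unit 1: place 5 ft³, 14 ft³ left
storage unit 4: place 30 ft³, 20 ft³ left
storage unit 5: place 32 ft³, 18 ft³ left
storage unit 4: place 5 ft³, 15 ft³ left
storage unit 2: place 4 ft³, 15 ft³ left
storage unit 5: place 8 ft³, 10 ft³ left
storage unit 6: place 36 ft³, 14 ft³ left
storage unit 7: place 33 ft³, 17 ft³ left
storage unit 7: place 15 ft³, 2 ft³ left
storage unit 2: place 8 ft³, 7 ft³ left
storage unit 4: place 5 ft³, 10 ft³ left

7 storage units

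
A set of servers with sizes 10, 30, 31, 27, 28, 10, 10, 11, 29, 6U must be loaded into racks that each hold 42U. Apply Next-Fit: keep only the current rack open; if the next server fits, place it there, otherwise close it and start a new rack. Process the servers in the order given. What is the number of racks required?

6 racks

Put 10U in rack 1; 32U remain.
Put 30U in rack 1; 2U remain.
Put 31U in rack 2; 11U remain.
Put 27U in rack 3; 15U remain.
Put 28U in rack 4; 14U remain.
Put 10U in rack 4; 4U remain.
Put 10U in rack 5; 32U remain.
Put 11U in rack 5; 21U remain.
Put 29U in rack 6; 13U remain.
Put 6U in rack 6; 7U remain.
Final racks: [10,30] [31] [27] [28,10] [10,11] [29,6].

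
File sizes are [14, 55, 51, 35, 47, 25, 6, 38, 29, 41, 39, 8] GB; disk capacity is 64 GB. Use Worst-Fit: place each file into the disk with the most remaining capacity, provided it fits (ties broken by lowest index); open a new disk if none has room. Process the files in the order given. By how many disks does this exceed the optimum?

1

Worst-Fit: [14,35] [55] [51] [47] [25,6,29] [38,8] [41] [39] → 8 disks.
Total size 388 GB; any packing needs at least ⌈388/64⌉ = 7 disks.
An optimal packing achieves that bound: [55,8] [51,6] [47,14] [41] [39,25] [38] [35,29] → 7 disks.
Excess: 8 − 7 = 1.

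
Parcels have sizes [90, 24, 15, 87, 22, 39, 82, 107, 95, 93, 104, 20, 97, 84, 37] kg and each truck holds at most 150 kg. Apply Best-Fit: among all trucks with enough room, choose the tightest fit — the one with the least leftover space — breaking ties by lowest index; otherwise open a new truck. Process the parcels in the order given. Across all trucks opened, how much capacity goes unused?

truck 1: place 90 kg, 60 kg left
truck 1: place 24 kg, 36 kg left
truck 1: place 15 kg, 21 kg left
truck 2: place 87 kg, 63 kg left
truck 2: place 22 kg, 41 kg left
truck 2: place 39 kg, 2 kg left
truck 3: place 82 kg, 68 kg left
truck 4: place 107 kg, 43 kg left
truck 5: place 95 kg, 55 kg left
truck 6: place 93 kg, 57 kg left
truck 7: place 104 kg, 46 kg left
truck 1: place 20 kg, 1 kg left
truck 8: place 97 kg, 53 kg left
truck 9: place 84 kg, 66 kg left
truck 4: place 37 kg, 6 kg left
9 trucks × 150 kg = 1350 kg; used 996 kg; unused 354 kg.

354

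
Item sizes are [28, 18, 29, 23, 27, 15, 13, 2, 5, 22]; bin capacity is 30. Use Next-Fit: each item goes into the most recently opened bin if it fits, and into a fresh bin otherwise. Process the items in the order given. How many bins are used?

7

Put 28 in bin 1; 2 remain.
Put 18 in bin 2; 12 remain.
Put 29 in bin 3; 1 remain.
Put 23 in bin 4; 7 remain.
Put 27 in bin 5; 3 remain.
Put 15 in bin 6; 15 remain.
Put 13 in bin 6; 2 remain.
Put 2 in bin 6; 0 remain.
Put 5 in bin 7; 25 remain.
Put 22 in bin 7; 3 remain.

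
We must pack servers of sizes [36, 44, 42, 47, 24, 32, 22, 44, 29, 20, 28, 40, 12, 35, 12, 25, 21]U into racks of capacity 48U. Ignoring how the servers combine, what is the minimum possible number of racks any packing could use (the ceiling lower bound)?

Total size = 36 + 44 + 42 + 47 + 24 + 32 + 22 + 44 + 29 + 20 + 28 + 40 + 12 + 35 + 12 + 25 + 21 = 513U.
⌈513 / 48⌉ = 11.

11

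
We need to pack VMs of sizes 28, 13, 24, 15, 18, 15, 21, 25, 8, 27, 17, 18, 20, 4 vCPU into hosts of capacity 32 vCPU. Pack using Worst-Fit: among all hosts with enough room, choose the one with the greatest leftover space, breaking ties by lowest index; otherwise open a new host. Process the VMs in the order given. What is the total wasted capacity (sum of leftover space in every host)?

99

28 vCPU → host 1 (remaining 4 vCPU)
13 vCPU → host 2 (remaining 19 vCPU)
24 vCPU → host 3 (remaining 8 vCPU)
15 vCPU → host 2 (remaining 4 vCPU)
18 vCPU → host 4 (remaining 14 vCPU)
15 vCPU → host 5 (remaining 17 vCPU)
21 vCPU → host 6 (remaining 11 vCPU)
25 vCPU → host 7 (remaining 7 vCPU)
8 vCPU → host 5 (remaining 9 vCPU)
27 vCPU → host 8 (remaining 5 vCPU)
17 vCPU → host 9 (remaining 15 vCPU)
18 vCPU → host 10 (remaining 14 vCPU)
20 vCPU → host 11 (remaining 12 vCPU)
4 vCPU → host 9 (remaining 11 vCPU)
11 hosts × 32 vCPU = 352 vCPU; used 253 vCPU; unused 99 vCPU.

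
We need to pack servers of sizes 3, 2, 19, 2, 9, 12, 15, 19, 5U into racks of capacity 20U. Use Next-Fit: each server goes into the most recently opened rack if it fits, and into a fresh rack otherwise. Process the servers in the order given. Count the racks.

7 racks

rack 1: place 3U, 17U left
rack 1: place 2U, 15U left
rack 2: place 19U, 1U left
rack 3: place 2U, 18U left
rack 3: place 9U, 9U left
rack 4: place 12U, 8U left
rack 5: place 15U, 5U left
rack 6: place 19U, 1U left
rack 7: place 5U, 15U left
Final racks: [3,2] [19] [2,9] [12] [15] [19] [5].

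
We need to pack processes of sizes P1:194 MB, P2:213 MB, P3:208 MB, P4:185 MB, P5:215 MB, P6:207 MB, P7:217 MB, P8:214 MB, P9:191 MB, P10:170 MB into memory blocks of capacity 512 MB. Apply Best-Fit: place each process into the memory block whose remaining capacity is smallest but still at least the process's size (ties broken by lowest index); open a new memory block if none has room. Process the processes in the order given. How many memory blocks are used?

memory block 1: place P1 (194 MB), 318 MB left
memory block 1: place P2 (213 MB), 105 MB left
memory block 2: place P3 (208 MB), 304 MB left
memory block 2: place P4 (185 MB), 119 MB left
memory block 3: place P5 (215 MB), 297 MB left
memory block 3: place P6 (207 MB), 90 MB left
memory block 4: place P7 (217 MB), 295 MB left
memory block 4: place P8 (214 MB), 81 MB left
memory block 5: place P9 (191 MB), 321 MB left
memory block 5: place P10 (170 MB), 151 MB left
Final memory blocks: [194,213] [208,185] [215,207] [217,214] [191,170].

5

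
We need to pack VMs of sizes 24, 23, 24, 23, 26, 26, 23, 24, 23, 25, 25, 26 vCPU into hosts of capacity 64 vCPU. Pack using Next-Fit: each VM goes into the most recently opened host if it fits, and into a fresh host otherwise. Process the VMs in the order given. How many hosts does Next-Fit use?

6

Put 24 vCPU in host 1; 40 vCPU remain.
Put 23 vCPU in host 1; 17 vCPU remain.
Put 24 vCPU in host 2; 40 vCPU remain.
Put 23 vCPU in host 2; 17 vCPU remain.
Put 26 vCPU in host 3; 38 vCPU remain.
Put 26 vCPU in host 3; 12 vCPU remain.
Put 23 vCPU in host 4; 41 vCPU remain.
Put 24 vCPU in host 4; 17 vCPU remain.
Put 23 vCPU in host 5; 41 vCPU remain.
Put 25 vCPU in host 5; 16 vCPU remain.
Put 25 vCPU in host 6; 39 vCPU remain.
Put 26 vCPU in host 6; 13 vCPU remain.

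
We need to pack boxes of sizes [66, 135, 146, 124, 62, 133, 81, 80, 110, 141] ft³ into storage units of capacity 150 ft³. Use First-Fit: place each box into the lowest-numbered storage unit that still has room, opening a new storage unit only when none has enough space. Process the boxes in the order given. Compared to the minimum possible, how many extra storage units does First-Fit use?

1

First-Fit: [66,62] [135] [146] [124] [133] [81] [80] [110] [141] → 9 storage units.
Total size 1078 ft³; any packing needs at least ⌈1078/150⌉ = 8 storage units.
An optimal packing achieves that bound: [146] [141] [135] [133] [124] [110] [81,66] [80,62] → 8 storage units.
Excess: 9 − 8 = 1.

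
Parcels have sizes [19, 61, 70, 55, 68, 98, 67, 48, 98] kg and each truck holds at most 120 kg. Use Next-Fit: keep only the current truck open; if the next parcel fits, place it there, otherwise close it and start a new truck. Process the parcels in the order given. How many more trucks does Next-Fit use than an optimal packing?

Next-Fit: [19,61] [70] [55] [68] [98] [67,48] [98] → 7 trucks.
6 parcels exceed 60 kg (half the capacity), and no two of those can share a truck, so at least 6 trucks are needed.
An optimal packing achieves that bound: [98,19] [98] [70,48] [68] [67] [61,55] → 6 trucks.
Excess: 7 − 6 = 1.

1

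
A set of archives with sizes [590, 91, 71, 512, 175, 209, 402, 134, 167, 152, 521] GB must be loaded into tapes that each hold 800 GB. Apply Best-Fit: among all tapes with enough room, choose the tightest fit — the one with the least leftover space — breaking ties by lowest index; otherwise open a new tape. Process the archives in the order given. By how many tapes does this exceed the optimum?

Best-Fit: [590,91,71] [512,175] [209,402,134] [167,152] [521] → 5 tapes.
Total size 3024 GB; any packing needs at least ⌈3024/800⌉ = 4 tapes.
An optimal packing achieves that bound: [590,209] [521,175,91] [512,167,71] [402,152,134] → 4 tapes.
Excess: 5 − 4 = 1.

1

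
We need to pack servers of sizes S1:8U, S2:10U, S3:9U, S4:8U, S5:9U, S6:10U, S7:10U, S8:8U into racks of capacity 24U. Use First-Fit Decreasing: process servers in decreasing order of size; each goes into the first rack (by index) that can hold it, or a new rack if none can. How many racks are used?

Sorted descending: 10, 10, 10, 9, 9, 8, 8, 8.
Put 10U in rack 1; 14U remain.
Put 10U in rack 1; 4U remain.
Put 10U in rack 2; 14U remain.
Put 9U in rack 2; 5U remain.
Put 9U in rack 3; 15U remain.
Put 8U in rack 3; 7U remain.
Put 8U in rack 4; 16U remain.
Put 8U in rack 4; 8U remain.

4 racks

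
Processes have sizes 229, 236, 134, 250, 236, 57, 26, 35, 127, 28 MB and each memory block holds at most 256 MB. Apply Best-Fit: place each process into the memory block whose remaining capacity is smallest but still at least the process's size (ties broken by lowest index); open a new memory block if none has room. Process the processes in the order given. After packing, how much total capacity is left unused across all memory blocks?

178

Put 229 MB in memory block 1; 27 MB remain.
Put 236 MB in memory block 2; 20 MB remain.
Put 134 MB in memory block 3; 122 MB remain.
Put 250 MB in memory block 4; 6 MB remain.
Put 236 MB in memory block 5; 20 MB remain.
Put 57 MB in memory block 3; 65 MB remain.
Put 26 MB in memory block 1; 1 MB remain.
Put 35 MB in memory block 3; 30 MB remain.
Put 127 MB in memory block 6; 129 MB remain.
Put 28 MB in memory block 3; 2 MB remain.
6 memory blocks × 256 MB = 1536 MB; used 1358 MB; unused 178 MB.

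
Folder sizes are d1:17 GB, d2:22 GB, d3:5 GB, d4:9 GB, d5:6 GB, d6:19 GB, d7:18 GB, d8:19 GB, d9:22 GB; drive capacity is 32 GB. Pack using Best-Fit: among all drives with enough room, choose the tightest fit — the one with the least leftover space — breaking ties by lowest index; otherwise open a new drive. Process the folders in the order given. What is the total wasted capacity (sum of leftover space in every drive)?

55

d1 (17 GB) → drive 1 (remaining 15 GB)
d2 (22 GB) → drive 2 (remaining 10 GB)
d3 (5 GB) → drive 2 (remaining 5 GB)
d4 (9 GB) → drive 1 (remaining 6 GB)
d5 (6 GB) → drive 1 (remaining 0 GB)
d6 (19 GB) → drive 3 (remaining 13 GB)
d7 (18 GB) → drive 4 (remaining 14 GB)
d8 (19 GB) → drive 5 (remaining 13 GB)
d9 (22 GB) → drive 6 (remaining 10 GB)
6 drives × 32 GB = 192 GB; used 137 GB; unused 55 GB.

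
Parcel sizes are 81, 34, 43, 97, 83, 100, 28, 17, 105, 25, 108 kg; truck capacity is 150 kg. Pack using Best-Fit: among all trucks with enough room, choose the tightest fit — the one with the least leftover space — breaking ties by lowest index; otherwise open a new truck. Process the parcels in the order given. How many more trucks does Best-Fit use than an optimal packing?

Best-Fit: [81,34,28] [43,97] [83] [100,17,25] [105] [108] → 6 trucks.
6 parcels exceed 75 kg (half the capacity), and no two of those can share a truck, so at least 6 trucks are needed.
So 6 is already optimal.

0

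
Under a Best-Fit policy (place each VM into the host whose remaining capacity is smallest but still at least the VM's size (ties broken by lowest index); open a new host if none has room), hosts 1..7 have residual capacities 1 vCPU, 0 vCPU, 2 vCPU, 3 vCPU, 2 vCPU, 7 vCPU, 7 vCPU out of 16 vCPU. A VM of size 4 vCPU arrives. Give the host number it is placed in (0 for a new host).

6

Hosts with room: host 6 (7 vCPU), host 7 (7 vCPU).
Tightest fit is host 6 with 7 vCPU free.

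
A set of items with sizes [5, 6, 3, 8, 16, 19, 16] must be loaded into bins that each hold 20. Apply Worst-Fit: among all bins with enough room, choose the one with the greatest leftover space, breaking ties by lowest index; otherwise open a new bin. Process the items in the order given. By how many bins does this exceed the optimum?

Worst-Fit: [5,6,3] [8] [16] [19] [16] → 5 bins.
Total size 73; any packing needs at least ⌈73/20⌉ = 4 bins.
An optimal packing achieves that bound: [19] [16,3] [16] [8,6,5] → 4 bins.
Excess: 5 − 4 = 1.

1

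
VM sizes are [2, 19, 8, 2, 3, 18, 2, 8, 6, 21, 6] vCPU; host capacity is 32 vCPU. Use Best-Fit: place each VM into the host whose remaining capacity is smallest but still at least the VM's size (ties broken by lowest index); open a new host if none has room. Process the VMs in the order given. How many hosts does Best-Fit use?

4

Put 2 vCPU in host 1; 30 vCPU remain.
Put 19 vCPU in host 1; 11 vCPU remain.
Put 8 vCPU in host 1; 3 vCPU remain.
Put 2 vCPU in host 1; 1 vCPU remain.
Put 3 vCPU in host 2; 29 vCPU remain.
Put 18 vCPU in host 2; 11 vCPU remain.
Put 2 vCPU in host 2; 9 vCPU remain.
Put 8 vCPU in host 2; 1 vCPU remain.
Put 6 vCPU in host 3; 26 vCPU remain.
Put 21 vCPU in host 3; 5 vCPU remain.
Put 6 vCPU in host 4; 26 vCPU remain.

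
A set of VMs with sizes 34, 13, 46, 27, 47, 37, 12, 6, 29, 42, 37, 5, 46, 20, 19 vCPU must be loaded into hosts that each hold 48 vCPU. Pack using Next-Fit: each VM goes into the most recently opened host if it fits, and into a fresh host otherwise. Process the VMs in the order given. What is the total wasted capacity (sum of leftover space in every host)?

host 1: place 34 vCPU, 14 vCPU left
host 1: place 13 vCPU, 1 vCPU left
host 2: place 46 vCPU, 2 vCPU left
host 3: place 27 vCPU, 21 vCPU left
host 4: place 47 vCPU, 1 vCPU left
host 5: place 37 vCPU, 11 vCPU left
host 6: place 12 vCPU, 36 vCPU left
host 6: place 6 vCPU, 30 vCPU left
host 6: place 29 vCPU, 1 vCPU left
host 7: place 42 vCPU, 6 vCPU left
host 8: place 37 vCPU, 11 vCPU left
host 8: place 5 vCPU, 6 vCPU left
host 9: place 46 vCPU, 2 vCPU left
host 10: place 20 vCPU, 28 vCPU left
host 10: place 19 vCPU, 9 vCPU left
10 hosts × 48 vCPU = 480 vCPU; used 420 vCPU; unused 60 vCPU.

60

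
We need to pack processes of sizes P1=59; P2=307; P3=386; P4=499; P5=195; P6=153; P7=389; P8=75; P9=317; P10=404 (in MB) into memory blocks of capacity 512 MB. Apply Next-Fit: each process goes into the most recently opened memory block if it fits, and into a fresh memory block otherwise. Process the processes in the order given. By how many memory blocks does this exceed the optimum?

1

Next-Fit: [59,307] [386] [499] [195,153] [389,75] [317] [404] → 7 memory blocks.
Total size 2784 MB; any packing needs at least ⌈2784/512⌉ = 6 memory blocks.
An optimal packing achieves that bound: [499] [404,75] [389,59] [386] [317,195] [307,153] → 6 memory blocks.
Excess: 7 − 6 = 1.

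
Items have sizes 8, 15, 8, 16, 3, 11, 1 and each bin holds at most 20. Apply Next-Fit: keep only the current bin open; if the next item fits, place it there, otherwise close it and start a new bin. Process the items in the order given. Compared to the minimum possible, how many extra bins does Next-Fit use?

Next-Fit: [8] [15] [8] [16,3] [11,1] → 5 bins.
Total size 62; any packing needs at least ⌈62/20⌉ = 4 bins.
An optimal packing achieves that bound: [16,3,1] [15] [11,8] [8] → 4 bins.
Excess: 5 − 4 = 1.

1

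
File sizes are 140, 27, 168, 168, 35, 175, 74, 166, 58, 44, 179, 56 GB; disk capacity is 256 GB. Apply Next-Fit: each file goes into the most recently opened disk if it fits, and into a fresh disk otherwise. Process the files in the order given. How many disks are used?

7 disks

Put 140 GB in disk 1; 116 GB remain.
Put 27 GB in disk 1; 89 GB remain.
Put 168 GB in disk 2; 88 GB remain.
Put 168 GB in disk 3; 88 GB remain.
Put 35 GB in disk 3; 53 GB remain.
Put 175 GB in disk 4; 81 GB remain.
Put 74 GB in disk 4; 7 GB remain.
Put 166 GB in disk 5; 90 GB remain.
Put 58 GB in disk 5; 32 GB remain.
Put 44 GB in disk 6; 212 GB remain.
Put 179 GB in disk 6; 33 GB remain.
Put 56 GB in disk 7; 200 GB remain.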